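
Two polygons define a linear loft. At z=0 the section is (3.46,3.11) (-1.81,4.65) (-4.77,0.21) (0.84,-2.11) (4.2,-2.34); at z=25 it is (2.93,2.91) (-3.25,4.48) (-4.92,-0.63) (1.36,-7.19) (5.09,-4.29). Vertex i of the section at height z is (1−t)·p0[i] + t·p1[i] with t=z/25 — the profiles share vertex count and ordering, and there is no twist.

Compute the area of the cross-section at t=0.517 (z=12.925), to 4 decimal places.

Cross-section at t=0.517: each vertex is (1-t)·p0[i] + t·p1[i].
  v1: (1-0.517)·(3.46,3.11) + 0.517·(2.93,2.91) = (3.1860,3.0066)
  v2: (1-0.517)·(-1.81,4.65) + 0.517·(-3.25,4.48) = (-2.5545,4.5621)
  v3: (1-0.517)·(-4.77,0.21) + 0.517·(-4.92,-0.63) = (-4.8476,-0.2243)
  v4: (1-0.517)·(0.84,-2.11) + 0.517·(1.36,-7.19) = (1.1088,-4.7364)
  v5: (1-0.517)·(4.2,-2.34) + 0.517·(5.09,-4.29) = (4.6601,-3.3481)
Shoelace sum Σ(x_i·y_{i+1} − x_{i+1}·y_i):
  i=1: 3.1860·4.5621 − -2.5545·3.0066 = +22.2151 (running +22.2151)
  i=2: -2.5545·-0.2243 − -4.8476·4.5621 = +22.6880 (running +44.9031)
  i=3: -4.8476·-4.7364 − 1.1088·-0.2243 = +23.2084 (running +68.1115)
  i=4: 1.1088·-3.3481 − 4.6601·-4.7364 = +18.3595 (running +86.4710)
  i=5: 4.6601·3.0066 − 3.1860·-3.3481 = +24.6783 (running +111.1494)
Area = |Σ|/2 = |111.1494|/2 = 55.5747

Area at t=0.517: 55.5747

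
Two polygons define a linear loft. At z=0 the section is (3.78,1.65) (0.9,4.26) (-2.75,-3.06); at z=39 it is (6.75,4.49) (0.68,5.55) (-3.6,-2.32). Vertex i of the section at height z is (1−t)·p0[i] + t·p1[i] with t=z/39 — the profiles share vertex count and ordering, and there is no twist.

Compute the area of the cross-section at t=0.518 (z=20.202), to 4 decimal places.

Area at t=0.518: 20.8271

Cross-section at t=0.518: each vertex is (1-t)·p0[i] + t·p1[i].
  v1: (1-0.518)·(3.78,1.65) + 0.518·(6.75,4.49) = (5.3185,3.1211)
  v2: (1-0.518)·(0.9,4.26) + 0.518·(0.68,5.55) = (0.7860,4.9282)
  v3: (1-0.518)·(-2.75,-3.06) + 0.518·(-3.6,-2.32) = (-3.1903,-2.6767)
Shoelace sum Σ(x_i·y_{i+1} − x_{i+1}·y_i):
  i=1: 5.3185·4.9282 − 0.7860·3.1211 = +23.7572 (running +23.7572)
  i=2: 0.7860·-2.6767 − -3.1903·4.9282 = +13.6185 (running +37.3757)
  i=3: -3.1903·3.1211 − 5.3185·-2.6767 = +4.2785 (running +41.6542)
Area = |Σ|/2 = |41.6542|/2 = 20.8271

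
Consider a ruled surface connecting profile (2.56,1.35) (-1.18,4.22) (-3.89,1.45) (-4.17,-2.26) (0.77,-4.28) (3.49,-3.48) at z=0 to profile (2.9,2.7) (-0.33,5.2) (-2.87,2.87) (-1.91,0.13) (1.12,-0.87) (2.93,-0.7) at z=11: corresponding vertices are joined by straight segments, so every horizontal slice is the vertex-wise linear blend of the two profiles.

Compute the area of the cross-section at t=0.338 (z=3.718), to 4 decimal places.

Cross-section at t=0.338: each vertex is (1-t)·p0[i] + t·p1[i].
  v1: (1-0.338)·(2.56,1.35) + 0.338·(2.9,2.7) = (2.6749,1.8063)
  v2: (1-0.338)·(-1.18,4.22) + 0.338·(-0.33,5.2) = (-0.8927,4.5512)
  v3: (1-0.338)·(-3.89,1.45) + 0.338·(-2.87,2.87) = (-3.5452,1.9300)
  v4: (1-0.338)·(-4.17,-2.26) + 0.338·(-1.91,0.13) = (-3.4061,-1.4522)
  v5: (1-0.338)·(0.77,-4.28) + 0.338·(1.12,-0.87) = (0.8883,-3.1274)
  v6: (1-0.338)·(3.49,-3.48) + 0.338·(2.93,-0.7) = (3.3007,-2.5404)
Shoelace sum Σ(x_i·y_{i+1} − x_{i+1}·y_i):
  i=1: 2.6749·4.5512 − -0.8927·1.8063 = +13.7867 (running +13.7867)
  i=2: -0.8927·1.9300 − -3.5452·4.5512 = +14.4124 (running +28.1990)
  i=3: -3.5452·-1.4522 − -3.4061·1.9300 = +11.7220 (running +39.9211)
  i=4: -3.4061·-3.1274 − 0.8883·-1.4522 = +11.9423 (running +51.8634)
  i=5: 0.8883·-2.5404 − 3.3007·-3.1274 = +8.0661 (running +59.9295)
  i=6: 3.3007·1.8063 − 2.6749·-2.5404 = +12.7574 (running +72.6869)
Area = |Σ|/2 = |72.6869|/2 = 36.3434

Area at t=0.338: 36.3434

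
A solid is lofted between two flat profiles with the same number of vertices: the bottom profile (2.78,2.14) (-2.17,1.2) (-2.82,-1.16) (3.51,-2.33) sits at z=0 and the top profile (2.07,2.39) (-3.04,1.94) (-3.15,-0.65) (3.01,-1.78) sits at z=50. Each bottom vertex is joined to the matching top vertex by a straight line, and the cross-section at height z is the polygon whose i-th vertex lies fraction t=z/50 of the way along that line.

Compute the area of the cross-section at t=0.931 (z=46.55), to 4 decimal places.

Cross-section at t=0.931: each vertex is (1-t)·p0[i] + t·p1[i].
  v1: (1-0.931)·(2.78,2.14) + 0.931·(2.07,2.39) = (2.1190,2.3727)
  v2: (1-0.931)·(-2.17,1.2) + 0.931·(-3.04,1.94) = (-2.9800,1.8889)
  v3: (1-0.931)·(-2.82,-1.16) + 0.931·(-3.15,-0.65) = (-3.1272,-0.6852)
  v4: (1-0.931)·(3.51,-2.33) + 0.931·(3.01,-1.78) = (3.0445,-1.8179)
Shoelace sum Σ(x_i·y_{i+1} − x_{i+1}·y_i):
  i=1: 2.1190·1.8889 − -2.9800·2.3727 = +11.0734 (running +11.0734)
  i=2: -2.9800·-0.6852 − -3.1272·1.8889 = +7.9490 (running +19.0224)
  i=3: -3.1272·-1.8179 − 3.0445·-0.6852 = +7.7712 (running +26.7936)
  i=4: 3.0445·2.3727 − 2.1190·-1.8179 = +11.0761 (running +37.8696)
Area = |Σ|/2 = |37.8696|/2 = 18.9348

Area at t=0.931: 18.9348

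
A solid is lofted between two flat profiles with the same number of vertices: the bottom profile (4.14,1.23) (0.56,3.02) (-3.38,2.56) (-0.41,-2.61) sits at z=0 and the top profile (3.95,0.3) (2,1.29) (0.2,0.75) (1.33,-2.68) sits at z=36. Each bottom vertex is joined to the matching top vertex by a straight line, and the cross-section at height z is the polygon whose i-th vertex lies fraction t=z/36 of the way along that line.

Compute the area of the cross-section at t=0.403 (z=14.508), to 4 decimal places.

Cross-section at t=0.403: each vertex is (1-t)·p0[i] + t·p1[i].
  v1: (1-0.403)·(4.14,1.23) + 0.403·(3.95,0.3) = (4.0634,0.8552)
  v2: (1-0.403)·(0.56,3.02) + 0.403·(2,1.29) = (1.1403,2.3228)
  v3: (1-0.403)·(-3.38,2.56) + 0.403·(0.2,0.75) = (-1.9373,1.8306)
  v4: (1-0.403)·(-0.41,-2.61) + 0.403·(1.33,-2.68) = (0.2912,-2.6382)
Shoelace sum Σ(x_i·y_{i+1} − x_{i+1}·y_i):
  i=1: 4.0634·2.3228 − 1.1403·0.8552 = +8.4634 (running +8.4634)
  i=2: 1.1403·1.8306 − -1.9373·2.3228 = +6.5873 (running +15.0507)
  i=3: -1.9373·-2.6382 − 0.2912·1.8306 = +4.5778 (running +19.6285)
  i=4: 0.2912·0.8552 − 4.0634·-2.6382 = +10.9692 (running +30.5977)
Area = |Σ|/2 = |30.5977|/2 = 15.2989

Area at t=0.403: 15.2989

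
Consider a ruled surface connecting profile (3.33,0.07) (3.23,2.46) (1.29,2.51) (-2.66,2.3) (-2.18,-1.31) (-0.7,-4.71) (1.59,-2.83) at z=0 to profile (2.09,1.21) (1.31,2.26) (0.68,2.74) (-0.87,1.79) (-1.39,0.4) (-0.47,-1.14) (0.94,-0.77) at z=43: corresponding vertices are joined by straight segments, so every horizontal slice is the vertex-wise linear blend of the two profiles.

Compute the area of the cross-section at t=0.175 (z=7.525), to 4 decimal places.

Area at t=0.175: 25.0932

Cross-section at t=0.175: each vertex is (1-t)·p0[i] + t·p1[i].
  v1: (1-0.175)·(3.33,0.07) + 0.175·(2.09,1.21) = (3.1130,0.2695)
  v2: (1-0.175)·(3.23,2.46) + 0.175·(1.31,2.26) = (2.8940,2.4250)
  v3: (1-0.175)·(1.29,2.51) + 0.175·(0.68,2.74) = (1.1832,2.5502)
  v4: (1-0.175)·(-2.66,2.3) + 0.175·(-0.87,1.79) = (-2.3468,2.2107)
  v5: (1-0.175)·(-2.18,-1.31) + 0.175·(-1.39,0.4) = (-2.0417,-1.0107)
  v6: (1-0.175)·(-0.7,-4.71) + 0.175·(-0.47,-1.14) = (-0.6597,-4.0852)
  v7: (1-0.175)·(1.59,-2.83) + 0.175·(0.94,-0.77) = (1.4762,-2.4695)
Shoelace sum Σ(x_i·y_{i+1} − x_{i+1}·y_i):
  i=1: 3.1130·2.4250 − 2.8940·0.2695 = +6.7691 (running +6.7691)
  i=2: 2.8940·2.5502 − 1.1832·2.4250 = +4.5110 (running +11.2801)
  i=3: 1.1832·2.2107 − -2.3468·2.5502 = +8.6007 (running +19.8808)
  i=4: -2.3468·-1.0107 − -2.0417·2.2107 = +6.8858 (running +26.7666)
  i=5: -2.0417·-4.0852 − -0.6597·-1.0107 = +7.6742 (running +34.4408)
  i=6: -0.6597·-2.4695 − 1.4762·-4.0852 = +7.6601 (running +42.1009)
  i=7: 1.4762·0.2695 − 3.1130·-2.4695 = +8.0854 (running +50.1863)
Area = |Σ|/2 = |50.1863|/2 = 25.0932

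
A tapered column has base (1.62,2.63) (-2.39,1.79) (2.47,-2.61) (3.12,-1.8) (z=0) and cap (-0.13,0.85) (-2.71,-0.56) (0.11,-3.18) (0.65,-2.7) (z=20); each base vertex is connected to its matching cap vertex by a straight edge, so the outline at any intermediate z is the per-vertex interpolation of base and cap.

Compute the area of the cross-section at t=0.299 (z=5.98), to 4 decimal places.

Cross-section at t=0.299: each vertex is (1-t)·p0[i] + t·p1[i].
  v1: (1-0.299)·(1.62,2.63) + 0.299·(-0.13,0.85) = (1.0968,2.0978)
  v2: (1-0.299)·(-2.39,1.79) + 0.299·(-2.71,-0.56) = (-2.4857,1.0874)
  v3: (1-0.299)·(2.47,-2.61) + 0.299·(0.11,-3.18) = (1.7644,-2.7804)
  v4: (1-0.299)·(3.12,-1.8) + 0.299·(0.65,-2.7) = (2.3815,-2.0691)
Shoelace sum Σ(x_i·y_{i+1} − x_{i+1}·y_i):
  i=1: 1.0968·1.0874 − -2.4857·2.0978 = +6.4070 (running +6.4070)
  i=2: -2.4857·-2.7804 − 1.7644·1.0874 = +4.9928 (running +11.3997)
  i=3: 1.7644·-2.0691 − 2.3815·-2.7804 = +2.9709 (running +14.3706)
  i=4: 2.3815·2.0978 − 1.0968·-2.0691 = +7.2651 (running +21.6357)
Area = |Σ|/2 = |21.6357|/2 = 10.8179

Area at t=0.299: 10.8179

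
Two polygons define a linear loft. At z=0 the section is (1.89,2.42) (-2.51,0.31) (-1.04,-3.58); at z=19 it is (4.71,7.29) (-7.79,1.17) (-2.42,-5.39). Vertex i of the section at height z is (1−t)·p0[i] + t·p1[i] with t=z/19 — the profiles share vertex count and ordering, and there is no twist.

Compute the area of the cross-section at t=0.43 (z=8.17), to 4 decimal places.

Cross-section at t=0.43: each vertex is (1-t)·p0[i] + t·p1[i].
  v1: (1-0.43)·(1.89,2.42) + 0.43·(4.71,7.29) = (3.1026,4.5141)
  v2: (1-0.43)·(-2.51,0.31) + 0.43·(-7.79,1.17) = (-4.7804,0.6798)
  v3: (1-0.43)·(-1.04,-3.58) + 0.43·(-2.42,-5.39) = (-1.6334,-4.3583)
Shoelace sum Σ(x_i·y_{i+1} − x_{i+1}·y_i):
  i=1: 3.1026·0.6798 − -4.7804·4.5141 = +23.6884 (running +23.6884)
  i=2: -4.7804·-4.3583 − -1.6334·0.6798 = +21.9448 (running +45.6332)
  i=3: -1.6334·4.5141 − 3.1026·-4.3583 = +6.1487 (running +51.7819)
Area = |Σ|/2 = |51.7819|/2 = 25.8909

Area at t=0.43: 25.8909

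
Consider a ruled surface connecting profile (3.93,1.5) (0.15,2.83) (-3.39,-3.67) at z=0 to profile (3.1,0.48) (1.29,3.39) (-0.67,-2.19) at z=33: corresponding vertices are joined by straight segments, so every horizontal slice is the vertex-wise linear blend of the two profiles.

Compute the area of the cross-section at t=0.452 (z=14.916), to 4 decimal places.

Cross-section at t=0.452: each vertex is (1-t)·p0[i] + t·p1[i].
  v1: (1-0.452)·(3.93,1.5) + 0.452·(3.1,0.48) = (3.5548,1.0390)
  v2: (1-0.452)·(0.15,2.83) + 0.452·(1.29,3.39) = (0.6653,3.0831)
  v3: (1-0.452)·(-3.39,-3.67) + 0.452·(-0.67,-2.19) = (-2.1606,-3.0010)
Shoelace sum Σ(x_i·y_{i+1} − x_{i+1}·y_i):
  i=1: 3.5548·3.0831 − 0.6653·1.0390 = +10.2688 (running +10.2688)
  i=2: 0.6653·-3.0010 − -2.1606·3.0831 = +4.6647 (running +14.9335)
  i=3: -2.1606·1.0390 − 3.5548·-3.0010 = +8.4235 (running +23.3570)
Area = |Σ|/2 = |23.3570|/2 = 11.6785

Area at t=0.452: 11.6785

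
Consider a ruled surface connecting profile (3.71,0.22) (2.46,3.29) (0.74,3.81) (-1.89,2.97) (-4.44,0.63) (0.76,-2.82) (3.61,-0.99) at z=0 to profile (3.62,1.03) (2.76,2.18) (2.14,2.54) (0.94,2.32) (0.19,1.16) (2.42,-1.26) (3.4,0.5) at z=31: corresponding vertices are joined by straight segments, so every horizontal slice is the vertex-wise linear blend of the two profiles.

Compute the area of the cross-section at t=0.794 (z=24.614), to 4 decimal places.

Cross-section at t=0.794: each vertex is (1-t)·p0[i] + t·p1[i].
  v1: (1-0.794)·(3.71,0.22) + 0.794·(3.62,1.03) = (3.6385,0.8631)
  v2: (1-0.794)·(2.46,3.29) + 0.794·(2.76,2.18) = (2.6982,2.4087)
  v3: (1-0.794)·(0.74,3.81) + 0.794·(2.14,2.54) = (1.8516,2.8016)
  v4: (1-0.794)·(-1.89,2.97) + 0.794·(0.94,2.32) = (0.3570,2.4539)
  v5: (1-0.794)·(-4.44,0.63) + 0.794·(0.19,1.16) = (-0.7638,1.0508)
  v6: (1-0.794)·(0.76,-2.82) + 0.794·(2.42,-1.26) = (2.0780,-1.5814)
  v7: (1-0.794)·(3.61,-0.99) + 0.794·(3.4,0.5) = (3.4433,0.1931)
Shoelace sum Σ(x_i·y_{i+1} − x_{i+1}·y_i):
  i=1: 3.6385·2.4087 − 2.6982·0.8631 = +6.4351 (running +6.4351)
  i=2: 2.6982·2.8016 − 1.8516·2.4087 = +3.0995 (running +9.5345)
  i=3: 1.8516·2.4539 − 0.3570·2.8016 = +3.5434 (running +13.0779)
  i=4: 0.3570·1.0508 − -0.7638·2.4539 = +2.2494 (running +15.3273)
  i=5: -0.7638·-1.5814 − 2.0780·1.0508 = -0.9758 (running +14.3515)
  i=6: 2.0780·0.1931 − 3.4433·-1.5814 = +5.8462 (running +20.1977)
  i=7: 3.4433·0.8631 − 3.6385·0.1931 = +2.2696 (running +22.4673)
Area = |Σ|/2 = |22.4673|/2 = 11.2336

Area at t=0.794: 11.2336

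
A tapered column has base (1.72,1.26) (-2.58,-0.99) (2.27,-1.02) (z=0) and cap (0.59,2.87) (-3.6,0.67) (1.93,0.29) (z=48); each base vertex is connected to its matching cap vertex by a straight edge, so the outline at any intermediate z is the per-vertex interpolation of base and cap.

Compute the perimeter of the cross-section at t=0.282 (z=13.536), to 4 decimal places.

Cross-section at t=0.282: each vertex is (1-t)·p0[i] + t·p1[i].
  v1: (1-0.282)·(1.72,1.26) + 0.282·(0.59,2.87) = (1.4013,1.7140)
  v2: (1-0.282)·(-2.58,-0.99) + 0.282·(-3.6,0.67) = (-2.8676,-0.5219)
  v3: (1-0.282)·(2.27,-1.02) + 0.282·(1.93,0.29) = (2.1741,-0.6506)
Perimeter = Σ |v_{i+1} − v_i|:
  edge 1→2: √(-4.2690² + -2.2359²) = 4.8191 (running 4.8191)
  edge 2→3: √(5.0418² + -0.1287²) = 5.0434 (running 9.8625)
  edge 3→1: √(-0.7728² + 2.3646²) = 2.4877 (running 12.3501)
Perimeter = 12.3501

Perimeter at t=0.282: 12.3501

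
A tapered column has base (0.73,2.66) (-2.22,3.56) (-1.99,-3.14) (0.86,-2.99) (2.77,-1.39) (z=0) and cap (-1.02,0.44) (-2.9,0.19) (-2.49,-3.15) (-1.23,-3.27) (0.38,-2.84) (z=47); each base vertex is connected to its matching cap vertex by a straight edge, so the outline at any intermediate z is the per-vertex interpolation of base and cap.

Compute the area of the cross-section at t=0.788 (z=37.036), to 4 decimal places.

Cross-section at t=0.788: each vertex is (1-t)·p0[i] + t·p1[i].
  v1: (1-0.788)·(0.73,2.66) + 0.788·(-1.02,0.44) = (-0.6490,0.9106)
  v2: (1-0.788)·(-2.22,3.56) + 0.788·(-2.9,0.19) = (-2.7558,0.9044)
  v3: (1-0.788)·(-1.99,-3.14) + 0.788·(-2.49,-3.15) = (-2.3840,-3.1479)
  v4: (1-0.788)·(0.86,-2.99) + 0.788·(-1.23,-3.27) = (-0.7869,-3.2106)
  v5: (1-0.788)·(2.77,-1.39) + 0.788·(0.38,-2.84) = (0.8867,-2.5326)
Shoelace sum Σ(x_i·y_{i+1} − x_{i+1}·y_i):
  i=1: -0.6490·0.9044 − -2.7558·0.9106 = +1.9226 (running +1.9226)
  i=2: -2.7558·-3.1479 − -2.3840·0.9044 = +10.8312 (running +12.7538)
  i=3: -2.3840·-3.2106 − -0.7869·-3.1479 = +5.1770 (running +17.9309)
  i=4: -0.7869·-2.5326 − 0.8867·-3.2106 = +4.8398 (running +22.7706)
  i=5: 0.8867·0.9106 − -0.6490·-2.5326 = -0.8362 (running +21.9344)
Area = |Σ|/2 = |21.9344|/2 = 10.9672

Area at t=0.788: 10.9672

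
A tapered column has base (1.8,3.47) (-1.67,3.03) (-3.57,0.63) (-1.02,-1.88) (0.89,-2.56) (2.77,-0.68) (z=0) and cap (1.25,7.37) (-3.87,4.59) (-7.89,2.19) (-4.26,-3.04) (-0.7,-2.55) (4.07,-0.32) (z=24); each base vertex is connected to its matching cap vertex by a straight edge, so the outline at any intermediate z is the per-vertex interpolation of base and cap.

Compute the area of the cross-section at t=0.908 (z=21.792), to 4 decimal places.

Cross-section at t=0.908: each vertex is (1-t)·p0[i] + t·p1[i].
  v1: (1-0.908)·(1.8,3.47) + 0.908·(1.25,7.37) = (1.3006,7.0112)
  v2: (1-0.908)·(-1.67,3.03) + 0.908·(-3.87,4.59) = (-3.6676,4.4465)
  v3: (1-0.908)·(-3.57,0.63) + 0.908·(-7.89,2.19) = (-7.4926,2.0465)
  v4: (1-0.908)·(-1.02,-1.88) + 0.908·(-4.26,-3.04) = (-3.9619,-2.9333)
  v5: (1-0.908)·(0.89,-2.56) + 0.908·(-0.7,-2.55) = (-0.5537,-2.5509)
  v6: (1-0.908)·(2.77,-0.68) + 0.908·(4.07,-0.32) = (3.9504,-0.3531)
Shoelace sum Σ(x_i·y_{i+1} − x_{i+1}·y_i):
  i=1: 1.3006·4.4465 − -3.6676·7.0112 = +31.4974 (running +31.4974)
  i=2: -3.6676·2.0465 − -7.4926·4.4465 = +25.8098 (running +57.3072)
  i=3: -7.4926·-2.9333 − -3.9619·2.0465 = +30.0858 (running +87.3930)
  i=4: -3.9619·-2.5509 − -0.5537·-2.9333 = +8.4823 (running +95.8753)
  i=5: -0.5537·-0.3531 − 3.9504·-2.5509 = +10.2727 (running +106.1480)
  i=6: 3.9504·7.0112 − 1.3006·-0.3531 = +28.1563 (running +134.3043)
Area = |Σ|/2 = |134.3043|/2 = 67.1522

Area at t=0.908: 67.1522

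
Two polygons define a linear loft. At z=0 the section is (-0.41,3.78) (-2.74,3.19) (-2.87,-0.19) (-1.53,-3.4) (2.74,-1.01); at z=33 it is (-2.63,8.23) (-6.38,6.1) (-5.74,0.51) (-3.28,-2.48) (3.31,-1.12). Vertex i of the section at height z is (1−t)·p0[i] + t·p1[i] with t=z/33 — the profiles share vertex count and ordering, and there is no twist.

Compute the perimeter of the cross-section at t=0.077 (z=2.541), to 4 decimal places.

Cross-section at t=0.077: each vertex is (1-t)·p0[i] + t·p1[i].
  v1: (1-0.077)·(-0.41,3.78) + 0.077·(-2.63,8.23) = (-0.5809,4.1227)
  v2: (1-0.077)·(-2.74,3.19) + 0.077·(-6.38,6.1) = (-3.0203,3.4141)
  v3: (1-0.077)·(-2.87,-0.19) + 0.077·(-5.74,0.51) = (-3.0910,-0.1361)
  v4: (1-0.077)·(-1.53,-3.4) + 0.077·(-3.28,-2.48) = (-1.6648,-3.3292)
  v5: (1-0.077)·(2.74,-1.01) + 0.077·(3.31,-1.12) = (2.7839,-1.0185)
Perimeter = Σ |v_{i+1} − v_i|:
  edge 1→2: √(-2.4393² + -0.7086²) = 2.5402 (running 2.5402)
  edge 2→3: √(-0.0707² + -3.5502²) = 3.5509 (running 6.0910)
  edge 3→4: √(1.4262² + -3.1931²) = 3.4971 (running 9.5882)
  edge 4→5: √(4.4486² + 2.3107²) = 5.0130 (running 14.6011)
  edge 5→1: √(-3.3648² + 5.1411²) = 6.1444 (running 20.7455)
Perimeter = 20.7455

Perimeter at t=0.077: 20.7455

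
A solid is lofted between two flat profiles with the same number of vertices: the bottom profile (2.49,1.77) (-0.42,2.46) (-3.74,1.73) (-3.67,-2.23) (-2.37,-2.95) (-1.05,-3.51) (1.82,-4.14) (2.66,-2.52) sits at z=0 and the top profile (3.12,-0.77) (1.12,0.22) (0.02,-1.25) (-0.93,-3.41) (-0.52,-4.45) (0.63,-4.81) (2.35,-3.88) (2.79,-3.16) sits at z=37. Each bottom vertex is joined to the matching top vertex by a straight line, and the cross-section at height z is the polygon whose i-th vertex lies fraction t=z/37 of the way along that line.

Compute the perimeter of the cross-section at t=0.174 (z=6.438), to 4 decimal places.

Cross-section at t=0.174: each vertex is (1-t)·p0[i] + t·p1[i].
  v1: (1-0.174)·(2.49,1.77) + 0.174·(3.12,-0.77) = (2.5996,1.3280)
  v2: (1-0.174)·(-0.42,2.46) + 0.174·(1.12,0.22) = (-0.1520,2.0702)
  v3: (1-0.174)·(-3.74,1.73) + 0.174·(0.02,-1.25) = (-3.0858,1.2115)
  v4: (1-0.174)·(-3.67,-2.23) + 0.174·(-0.93,-3.41) = (-3.1932,-2.4353)
  v5: (1-0.174)·(-2.37,-2.95) + 0.174·(-0.52,-4.45) = (-2.0481,-3.2110)
  v6: (1-0.174)·(-1.05,-3.51) + 0.174·(0.63,-4.81) = (-0.7577,-3.7362)
  v7: (1-0.174)·(1.82,-4.14) + 0.174·(2.35,-3.88) = (1.9122,-4.0948)
  v8: (1-0.174)·(2.66,-2.52) + 0.174·(2.79,-3.16) = (2.6826,-2.6314)
Perimeter = Σ |v_{i+1} − v_i|:
  edge 1→2: √(-2.7517² + 0.7422²) = 2.8500 (running 2.8500)
  edge 2→3: √(-2.9337² + -0.8588²) = 3.0568 (running 5.9068)
  edge 3→4: √(-0.1075² + -3.6468²) = 3.6484 (running 9.5552)
  edge 4→5: √(1.1451² + -0.7757²) = 1.3831 (running 10.9383)
  edge 5→6: √(1.2904² + -0.5252²) = 1.3932 (running 12.3315)
  edge 6→7: √(2.6699² + -0.3586²) = 2.6939 (running 15.0254)
  edge 7→8: √(0.7704² + 1.4634²) = 1.6538 (running 16.6792)
  edge 8→1: √(-0.0830² + 3.9594²) = 3.9603 (running 20.6395)
Perimeter = 20.6395

Perimeter at t=0.174: 20.6395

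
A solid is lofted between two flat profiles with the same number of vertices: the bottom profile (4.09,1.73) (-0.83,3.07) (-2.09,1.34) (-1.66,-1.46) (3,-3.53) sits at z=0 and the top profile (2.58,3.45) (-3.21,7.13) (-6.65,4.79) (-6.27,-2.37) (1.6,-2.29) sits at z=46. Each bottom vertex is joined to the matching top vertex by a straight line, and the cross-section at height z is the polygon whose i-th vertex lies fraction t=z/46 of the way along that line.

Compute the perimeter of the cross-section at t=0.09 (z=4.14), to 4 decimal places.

Perimeter at t=0.09: 21.4623

Cross-section at t=0.09: each vertex is (1-t)·p0[i] + t·p1[i].
  v1: (1-0.09)·(4.09,1.73) + 0.09·(2.58,3.45) = (3.9541,1.8848)
  v2: (1-0.09)·(-0.83,3.07) + 0.09·(-3.21,7.13) = (-1.0442,3.4354)
  v3: (1-0.09)·(-2.09,1.34) + 0.09·(-6.65,4.79) = (-2.5004,1.6505)
  v4: (1-0.09)·(-1.66,-1.46) + 0.09·(-6.27,-2.37) = (-2.0749,-1.5419)
  v5: (1-0.09)·(3,-3.53) + 0.09·(1.6,-2.29) = (2.8740,-3.4184)
Perimeter = Σ |v_{i+1} − v_i|:
  edge 1→2: √(-4.9983² + 1.5506²) = 5.2333 (running 5.2333)
  edge 2→3: √(-1.4562² + -1.7849²) = 2.3036 (running 7.5369)
  edge 3→4: √(0.4255² + -3.1924²) = 3.2206 (running 10.7575)
  edge 4→5: √(4.9489² + -1.8765²) = 5.2927 (running 16.0502)
  edge 5→1: √(1.0801² + 5.3032²) = 5.4121 (running 21.4623)
Perimeter = 21.4623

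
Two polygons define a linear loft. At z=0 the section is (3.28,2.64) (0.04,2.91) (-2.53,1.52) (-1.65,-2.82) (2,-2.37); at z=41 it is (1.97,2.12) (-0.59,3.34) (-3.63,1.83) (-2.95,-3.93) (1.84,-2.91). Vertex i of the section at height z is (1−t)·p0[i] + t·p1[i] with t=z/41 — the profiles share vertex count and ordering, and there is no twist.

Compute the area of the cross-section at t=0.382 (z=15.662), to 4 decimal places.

Cross-section at t=0.382: each vertex is (1-t)·p0[i] + t·p1[i].
  v1: (1-0.382)·(3.28,2.64) + 0.382·(1.97,2.12) = (2.7796,2.4414)
  v2: (1-0.382)·(0.04,2.91) + 0.382·(-0.59,3.34) = (-0.2007,3.0743)
  v3: (1-0.382)·(-2.53,1.52) + 0.382·(-3.63,1.83) = (-2.9502,1.6384)
  v4: (1-0.382)·(-1.65,-2.82) + 0.382·(-2.95,-3.93) = (-2.1466,-3.2440)
  v5: (1-0.382)·(2,-2.37) + 0.382·(1.84,-2.91) = (1.9389,-2.5763)
Shoelace sum Σ(x_i·y_{i+1} − x_{i+1}·y_i):
  i=1: 2.7796·3.0743 − -0.2007·2.4414 = +9.0350 (running +9.0350)
  i=2: -0.2007·1.6384 − -2.9502·3.0743 = +8.7409 (running +17.7760)
  i=3: -2.9502·-3.2440 − -2.1466·1.6384 = +13.0875 (running +30.8635)
  i=4: -2.1466·-2.5763 − 1.9389·-3.2440 = +11.8200 (running +42.6835)
  i=5: 1.9389·2.4414 − 2.7796·-2.5763 = +11.8945 (running +54.5780)
Area = |Σ|/2 = |54.5780|/2 = 27.2890

Area at t=0.382: 27.2890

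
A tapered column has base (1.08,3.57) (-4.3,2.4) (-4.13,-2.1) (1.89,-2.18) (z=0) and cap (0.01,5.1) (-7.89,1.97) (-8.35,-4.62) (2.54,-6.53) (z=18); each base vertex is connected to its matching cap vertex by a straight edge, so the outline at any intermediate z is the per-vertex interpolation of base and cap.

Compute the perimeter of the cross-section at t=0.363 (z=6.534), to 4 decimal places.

Perimeter at t=0.363: 27.6661

Cross-section at t=0.363: each vertex is (1-t)·p0[i] + t·p1[i].
  v1: (1-0.363)·(1.08,3.57) + 0.363·(0.01,5.1) = (0.6916,4.1254)
  v2: (1-0.363)·(-4.3,2.4) + 0.363·(-7.89,1.97) = (-5.6032,2.2439)
  v3: (1-0.363)·(-4.13,-2.1) + 0.363·(-8.35,-4.62) = (-5.6619,-3.0148)
  v4: (1-0.363)·(1.89,-2.18) + 0.363·(2.54,-6.53) = (2.1260,-3.7591)
Perimeter = Σ |v_{i+1} − v_i|:
  edge 1→2: √(-6.2948² + -1.8815²) = 6.5699 (running 6.5699)
  edge 2→3: √(-0.0587² + -5.2587²) = 5.2590 (running 11.8289)
  edge 3→4: √(7.7878² + -0.7443²) = 7.8233 (running 19.6522)
  edge 4→1: √(-1.4344² + 7.8844²) = 8.0138 (running 27.6661)
Perimeter = 27.6661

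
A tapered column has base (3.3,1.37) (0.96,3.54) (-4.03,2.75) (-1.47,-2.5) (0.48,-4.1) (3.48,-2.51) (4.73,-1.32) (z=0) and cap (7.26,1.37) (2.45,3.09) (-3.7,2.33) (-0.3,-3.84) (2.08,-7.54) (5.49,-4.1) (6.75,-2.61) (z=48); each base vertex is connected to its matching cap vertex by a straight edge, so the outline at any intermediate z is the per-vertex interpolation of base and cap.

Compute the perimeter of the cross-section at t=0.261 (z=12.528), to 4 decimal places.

Cross-section at t=0.261: each vertex is (1-t)·p0[i] + t·p1[i].
  v1: (1-0.261)·(3.3,1.37) + 0.261·(7.26,1.37) = (4.3336,1.3700)
  v2: (1-0.261)·(0.96,3.54) + 0.261·(2.45,3.09) = (1.3489,3.4226)
  v3: (1-0.261)·(-4.03,2.75) + 0.261·(-3.7,2.33) = (-3.9439,2.6404)
  v4: (1-0.261)·(-1.47,-2.5) + 0.261·(-0.3,-3.84) = (-1.1646,-2.8497)
  v5: (1-0.261)·(0.48,-4.1) + 0.261·(2.08,-7.54) = (0.8976,-4.9978)
  v6: (1-0.261)·(3.48,-2.51) + 0.261·(5.49,-4.1) = (4.0046,-2.9250)
  v7: (1-0.261)·(4.73,-1.32) + 0.261·(6.75,-2.61) = (5.2572,-1.6567)
Perimeter = Σ |v_{i+1} − v_i|:
  edge 1→2: √(-2.9847² + 2.0526²) = 3.6223 (running 3.6223)
  edge 2→3: √(-5.2928² + -0.7822²) = 5.3502 (running 8.9726)
  edge 3→4: √(2.7792² + -5.4901²) = 6.1535 (running 15.1261)
  edge 4→5: √(2.0622² + -2.1481²) = 2.9778 (running 18.1038)
  edge 5→6: √(3.1070² + 2.0728²) = 3.7350 (running 21.8388)
  edge 6→7: √(1.2526² + 1.2683²) = 1.7826 (running 23.6214)
  edge 7→1: √(-0.9237² + 3.0267²) = 3.1645 (running 26.7859)
Perimeter = 26.7859

Perimeter at t=0.261: 26.7859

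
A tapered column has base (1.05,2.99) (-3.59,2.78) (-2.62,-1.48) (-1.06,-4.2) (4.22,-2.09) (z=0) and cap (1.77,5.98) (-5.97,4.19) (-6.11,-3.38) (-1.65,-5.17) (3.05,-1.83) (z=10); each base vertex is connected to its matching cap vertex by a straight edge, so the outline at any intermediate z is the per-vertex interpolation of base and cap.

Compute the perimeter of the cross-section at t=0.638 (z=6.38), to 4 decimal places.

Cross-section at t=0.638: each vertex is (1-t)·p0[i] + t·p1[i].
  v1: (1-0.638)·(1.05,2.99) + 0.638·(1.77,5.98) = (1.5094,4.8976)
  v2: (1-0.638)·(-3.59,2.78) + 0.638·(-5.97,4.19) = (-5.1084,3.6796)
  v3: (1-0.638)·(-2.62,-1.48) + 0.638·(-6.11,-3.38) = (-4.8466,-2.6922)
  v4: (1-0.638)·(-1.06,-4.2) + 0.638·(-1.65,-5.17) = (-1.4364,-4.8189)
  v5: (1-0.638)·(4.22,-2.09) + 0.638·(3.05,-1.83) = (3.4735,-1.9241)
Perimeter = Σ |v_{i+1} − v_i|:
  edge 1→2: √(-6.6178² + -1.2180²) = 6.7290 (running 6.7290)
  edge 2→3: √(0.2618² + -6.3718²) = 6.3772 (running 13.1061)
  edge 3→4: √(3.4102² + -2.1267²) = 4.0190 (running 17.1251)
  edge 4→5: √(4.9100² + 2.8947²) = 5.6998 (running 22.8248)
  edge 5→1: √(-1.9642² + 6.8217²) = 7.0989 (running 29.9237)
Perimeter = 29.9237

Perimeter at t=0.638: 29.9237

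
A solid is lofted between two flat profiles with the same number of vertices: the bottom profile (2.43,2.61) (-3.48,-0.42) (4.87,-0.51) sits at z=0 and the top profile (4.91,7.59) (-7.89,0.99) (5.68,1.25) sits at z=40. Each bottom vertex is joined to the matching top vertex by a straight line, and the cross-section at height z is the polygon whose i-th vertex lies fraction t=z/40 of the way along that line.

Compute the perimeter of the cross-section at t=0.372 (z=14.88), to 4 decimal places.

Perimeter at t=0.372: 24.5053

Cross-section at t=0.372: each vertex is (1-t)·p0[i] + t·p1[i].
  v1: (1-0.372)·(2.43,2.61) + 0.372·(4.91,7.59) = (3.3526,4.4626)
  v2: (1-0.372)·(-3.48,-0.42) + 0.372·(-7.89,0.99) = (-5.1205,0.1045)
  v3: (1-0.372)·(4.87,-0.51) + 0.372·(5.68,1.25) = (5.1713,0.1447)
Perimeter = Σ |v_{i+1} − v_i|:
  edge 1→2: √(-8.4731² + -4.3580²) = 9.5281 (running 9.5281)
  edge 2→3: √(10.2918² + 0.0402²) = 10.2919 (running 19.8201)
  edge 3→1: √(-1.8188² + 4.3178²) = 4.6853 (running 24.5053)
Perimeter = 24.5053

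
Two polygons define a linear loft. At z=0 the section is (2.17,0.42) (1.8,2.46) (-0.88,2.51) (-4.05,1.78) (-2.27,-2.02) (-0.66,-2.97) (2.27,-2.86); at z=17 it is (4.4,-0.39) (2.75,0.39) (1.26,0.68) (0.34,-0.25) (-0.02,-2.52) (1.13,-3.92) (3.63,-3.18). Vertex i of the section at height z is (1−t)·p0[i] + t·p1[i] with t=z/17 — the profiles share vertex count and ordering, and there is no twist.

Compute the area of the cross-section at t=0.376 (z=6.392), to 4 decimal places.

Area at t=0.376: 21.5885

Cross-section at t=0.376: each vertex is (1-t)·p0[i] + t·p1[i].
  v1: (1-0.376)·(2.17,0.42) + 0.376·(4.4,-0.39) = (3.0085,0.1154)
  v2: (1-0.376)·(1.8,2.46) + 0.376·(2.75,0.39) = (2.1572,1.6817)
  v3: (1-0.376)·(-0.88,2.51) + 0.376·(1.26,0.68) = (-0.0754,1.8219)
  v4: (1-0.376)·(-4.05,1.78) + 0.376·(0.34,-0.25) = (-2.3994,1.0167)
  v5: (1-0.376)·(-2.27,-2.02) + 0.376·(-0.02,-2.52) = (-1.4240,-2.2080)
  v6: (1-0.376)·(-0.66,-2.97) + 0.376·(1.13,-3.92) = (0.0130,-3.3272)
  v7: (1-0.376)·(2.27,-2.86) + 0.376·(3.63,-3.18) = (2.7814,-2.9803)
Shoelace sum Σ(x_i·y_{i+1} − x_{i+1}·y_i):
  i=1: 3.0085·1.6817 − 2.1572·0.1154 = +4.8103 (running +4.8103)
  i=2: 2.1572·1.8219 − -0.0754·1.6817 = +4.0570 (running +8.8673)
  i=3: -0.0754·1.0167 − -2.3994·1.8219 = +4.2948 (running +13.1621)
  i=4: -2.3994·-2.2080 − -1.4240·1.0167 = +6.7456 (running +19.9077)
  i=5: -1.4240·-3.3272 − 0.0130·-2.2080 = +4.7667 (running +24.6744)
  i=6: 0.0130·-2.9803 − 2.7814·-3.3272 = +9.2153 (running +33.8897)
  i=7: 2.7814·0.1154 − 3.0085·-2.9803 = +9.2873 (running +43.1770)
Area = |Σ|/2 = |43.1770|/2 = 21.5885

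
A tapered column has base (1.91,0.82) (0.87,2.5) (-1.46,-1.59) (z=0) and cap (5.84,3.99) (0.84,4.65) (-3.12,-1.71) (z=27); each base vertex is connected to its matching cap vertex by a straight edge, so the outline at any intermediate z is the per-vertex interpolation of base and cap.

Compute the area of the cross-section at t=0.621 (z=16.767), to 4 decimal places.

Cross-section at t=0.621: each vertex is (1-t)·p0[i] + t·p1[i].
  v1: (1-0.621)·(1.91,0.82) + 0.621·(5.84,3.99) = (4.3505,2.7886)
  v2: (1-0.621)·(0.87,2.5) + 0.621·(0.84,4.65) = (0.8514,3.8352)
  v3: (1-0.621)·(-1.46,-1.59) + 0.621·(-3.12,-1.71) = (-2.4909,-1.6645)
Shoelace sum Σ(x_i·y_{i+1} − x_{i+1}·y_i):
  i=1: 4.3505·3.8352 − 0.8514·2.7886 = +14.3108 (running +14.3108)
  i=2: 0.8514·-1.6645 − -2.4909·3.8352 = +8.1357 (running +22.4465)
  i=3: -2.4909·2.7886 − 4.3505·-1.6645 = +0.2956 (running +22.7421)
Area = |Σ|/2 = |22.7421|/2 = 11.3711

Area at t=0.621: 11.3711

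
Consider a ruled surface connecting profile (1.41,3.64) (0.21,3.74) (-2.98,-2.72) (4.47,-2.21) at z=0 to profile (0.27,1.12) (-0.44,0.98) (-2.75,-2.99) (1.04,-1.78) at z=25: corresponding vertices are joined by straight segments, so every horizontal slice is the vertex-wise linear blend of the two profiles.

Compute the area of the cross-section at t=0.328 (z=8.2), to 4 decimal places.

Cross-section at t=0.328: each vertex is (1-t)·p0[i] + t·p1[i].
  v1: (1-0.328)·(1.41,3.64) + 0.328·(0.27,1.12) = (1.0361,2.8134)
  v2: (1-0.328)·(0.21,3.74) + 0.328·(-0.44,0.98) = (-0.0032,2.8347)
  v3: (1-0.328)·(-2.98,-2.72) + 0.328·(-2.75,-2.99) = (-2.9046,-2.8086)
  v4: (1-0.328)·(4.47,-2.21) + 0.328·(1.04,-1.78) = (3.3450,-2.0690)
Shoelace sum Σ(x_i·y_{i+1} − x_{i+1}·y_i):
  i=1: 1.0361·2.8347 − -0.0032·2.8134 = +2.9460 (running +2.9460)
  i=2: -0.0032·-2.8086 − -2.9046·2.8347 = +8.2426 (running +11.1886)
  i=3: -2.9046·-2.0690 − 3.3450·-2.8086 = +15.4039 (running +26.5925)
  i=4: 3.3450·2.8134 − 1.0361·-2.0690 = +11.5545 (running +38.1470)
Area = |Σ|/2 = |38.1470|/2 = 19.0735

Area at t=0.328: 19.0735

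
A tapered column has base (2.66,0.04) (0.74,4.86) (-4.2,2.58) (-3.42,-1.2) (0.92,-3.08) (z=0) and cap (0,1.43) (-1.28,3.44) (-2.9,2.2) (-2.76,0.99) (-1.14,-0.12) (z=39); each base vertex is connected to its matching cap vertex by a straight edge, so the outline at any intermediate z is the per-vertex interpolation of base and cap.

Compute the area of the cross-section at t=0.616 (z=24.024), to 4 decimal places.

Cross-section at t=0.616: each vertex is (1-t)·p0[i] + t·p1[i].
  v1: (1-0.616)·(2.66,0.04) + 0.616·(0,1.43) = (1.0214,0.8962)
  v2: (1-0.616)·(0.74,4.86) + 0.616·(-1.28,3.44) = (-0.5043,3.9853)
  v3: (1-0.616)·(-4.2,2.58) + 0.616·(-2.9,2.2) = (-3.3992,2.3459)
  v4: (1-0.616)·(-3.42,-1.2) + 0.616·(-2.76,0.99) = (-3.0134,0.1490)
  v5: (1-0.616)·(0.92,-3.08) + 0.616·(-1.14,-0.12) = (-0.3490,-1.2566)
Shoelace sum Σ(x_i·y_{i+1} − x_{i+1}·y_i):
  i=1: 1.0214·3.9853 − -0.5043·0.8962 = +4.5227 (running +4.5227)
  i=2: -0.5043·2.3459 − -3.3992·3.9853 = +12.3637 (running +16.8864)
  i=3: -3.3992·0.1490 − -3.0134·2.3459 = +6.5627 (running +23.4491)
  i=4: -3.0134·-1.2566 − -0.3490·0.1490 = +3.8388 (running +27.2879)
  i=5: -0.3490·0.8962 − 1.0214·-1.2566 = +0.9708 (running +28.2587)
Area = |Σ|/2 = |28.2587|/2 = 14.1294

Area at t=0.616: 14.1294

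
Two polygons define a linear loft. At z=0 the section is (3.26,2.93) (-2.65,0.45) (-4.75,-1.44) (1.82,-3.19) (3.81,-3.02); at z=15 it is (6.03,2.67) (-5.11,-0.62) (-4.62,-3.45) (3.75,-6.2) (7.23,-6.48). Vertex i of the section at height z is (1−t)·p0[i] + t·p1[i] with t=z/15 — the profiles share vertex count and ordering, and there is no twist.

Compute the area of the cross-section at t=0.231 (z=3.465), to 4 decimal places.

Area at t=0.231: 38.5408

Cross-section at t=0.231: each vertex is (1-t)·p0[i] + t·p1[i].
  v1: (1-0.231)·(3.26,2.93) + 0.231·(6.03,2.67) = (3.8999,2.8699)
  v2: (1-0.231)·(-2.65,0.45) + 0.231·(-5.11,-0.62) = (-3.2183,0.2028)
  v3: (1-0.231)·(-4.75,-1.44) + 0.231·(-4.62,-3.45) = (-4.7200,-1.9043)
  v4: (1-0.231)·(1.82,-3.19) + 0.231·(3.75,-6.2) = (2.2658,-3.8853)
  v5: (1-0.231)·(3.81,-3.02) + 0.231·(7.23,-6.48) = (4.6000,-3.8193)
Shoelace sum Σ(x_i·y_{i+1} − x_{i+1}·y_i):
  i=1: 3.8999·0.2028 − -3.2183·2.8699 = +10.0272 (running +10.0272)
  i=2: -3.2183·-1.9043 − -4.7200·0.2028 = +7.0859 (running +17.1131)
  i=3: -4.7200·-3.8853 − 2.2658·-1.9043 = +22.6534 (running +39.7665)
  i=4: 2.2658·-3.8193 − 4.6000·-3.8853 = +9.2187 (running +48.9852)
  i=5: 4.6000·2.8699 − 3.8999·-3.8193 = +28.0964 (running +77.0816)
Area = |Σ|/2 = |77.0816|/2 = 38.5408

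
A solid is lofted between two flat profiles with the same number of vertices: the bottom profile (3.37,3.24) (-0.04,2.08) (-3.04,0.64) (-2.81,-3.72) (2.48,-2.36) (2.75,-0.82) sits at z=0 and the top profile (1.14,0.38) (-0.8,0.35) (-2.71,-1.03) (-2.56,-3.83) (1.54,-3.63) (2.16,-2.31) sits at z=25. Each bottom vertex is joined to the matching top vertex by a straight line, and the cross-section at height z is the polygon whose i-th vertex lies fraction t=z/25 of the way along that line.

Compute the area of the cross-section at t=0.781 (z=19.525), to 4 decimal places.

Area at t=0.781: 19.1390

Cross-section at t=0.781: each vertex is (1-t)·p0[i] + t·p1[i].
  v1: (1-0.781)·(3.37,3.24) + 0.781·(1.14,0.38) = (1.6284,1.0063)
  v2: (1-0.781)·(-0.04,2.08) + 0.781·(-0.8,0.35) = (-0.6336,0.7289)
  v3: (1-0.781)·(-3.04,0.64) + 0.781·(-2.71,-1.03) = (-2.7823,-0.6643)
  v4: (1-0.781)·(-2.81,-3.72) + 0.781·(-2.56,-3.83) = (-2.6147,-3.8059)
  v5: (1-0.781)·(2.48,-2.36) + 0.781·(1.54,-3.63) = (1.7459,-3.3519)
  v6: (1-0.781)·(2.75,-0.82) + 0.781·(2.16,-2.31) = (2.2892,-1.9837)
Shoelace sum Σ(x_i·y_{i+1} − x_{i+1}·y_i):
  i=1: 1.6284·0.7289 − -0.6336·1.0063 = +1.8244 (running +1.8244)
  i=2: -0.6336·-0.6643 − -2.7823·0.7289 = +2.4488 (running +4.2732)
  i=3: -2.7823·-3.8059 − -2.6147·-0.6643 = +8.8522 (running +13.1254)
  i=4: -2.6147·-3.3519 − 1.7459·-3.8059 = +15.4089 (running +28.5343)
  i=5: 1.7459·-1.9837 − 2.2892·-3.3519 = +4.2099 (running +32.7442)
  i=6: 2.2892·1.0063 − 1.6284·-1.9837 = +5.5339 (running +38.2781)
Area = |Σ|/2 = |38.2781|/2 = 19.1390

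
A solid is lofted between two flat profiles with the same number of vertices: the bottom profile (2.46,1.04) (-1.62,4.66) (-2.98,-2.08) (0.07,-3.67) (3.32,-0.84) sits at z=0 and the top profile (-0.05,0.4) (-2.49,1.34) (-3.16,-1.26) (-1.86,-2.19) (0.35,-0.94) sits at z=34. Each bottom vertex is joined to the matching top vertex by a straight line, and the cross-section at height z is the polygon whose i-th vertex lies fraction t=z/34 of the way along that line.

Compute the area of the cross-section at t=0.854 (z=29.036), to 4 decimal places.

Area at t=0.854: 10.0549

Cross-section at t=0.854: each vertex is (1-t)·p0[i] + t·p1[i].
  v1: (1-0.854)·(2.46,1.04) + 0.854·(-0.05,0.4) = (0.3165,0.4934)
  v2: (1-0.854)·(-1.62,4.66) + 0.854·(-2.49,1.34) = (-2.3630,1.8247)
  v3: (1-0.854)·(-2.98,-2.08) + 0.854·(-3.16,-1.26) = (-3.1337,-1.3797)
  v4: (1-0.854)·(0.07,-3.67) + 0.854·(-1.86,-2.19) = (-1.5782,-2.4061)
  v5: (1-0.854)·(3.32,-0.84) + 0.854·(0.35,-0.94) = (0.7836,-0.9254)
Shoelace sum Σ(x_i·y_{i+1} − x_{i+1}·y_i):
  i=1: 0.3165·1.8247 − -2.3630·0.4934 = +1.7434 (running +1.7434)
  i=2: -2.3630·-1.3797 − -3.1337·1.8247 = +8.9784 (running +10.7219)
  i=3: -3.1337·-2.4061 − -1.5782·-1.3797 = +5.3625 (running +16.0843)
  i=4: -1.5782·-0.9254 − 0.7836·-2.4061 = +3.3459 (running +19.4303)
  i=5: 0.7836·0.4934 − 0.3165·-0.9254 = +0.6795 (running +20.1098)
Area = |Σ|/2 = |20.1098|/2 = 10.0549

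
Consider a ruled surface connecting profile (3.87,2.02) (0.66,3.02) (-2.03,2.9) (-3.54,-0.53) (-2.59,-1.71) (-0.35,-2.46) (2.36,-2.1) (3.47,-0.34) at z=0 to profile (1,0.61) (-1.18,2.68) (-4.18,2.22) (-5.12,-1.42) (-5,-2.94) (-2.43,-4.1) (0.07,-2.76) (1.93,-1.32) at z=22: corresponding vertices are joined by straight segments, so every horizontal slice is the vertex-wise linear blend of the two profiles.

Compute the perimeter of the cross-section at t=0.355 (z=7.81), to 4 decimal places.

Cross-section at t=0.355: each vertex is (1-t)·p0[i] + t·p1[i].
  v1: (1-0.355)·(3.87,2.02) + 0.355·(1,0.61) = (2.8512,1.5194)
  v2: (1-0.355)·(0.66,3.02) + 0.355·(-1.18,2.68) = (0.0068,2.8993)
  v3: (1-0.355)·(-2.03,2.9) + 0.355·(-4.18,2.22) = (-2.7932,2.6586)
  v4: (1-0.355)·(-3.54,-0.53) + 0.355·(-5.12,-1.42) = (-4.1009,-0.8459)
  v5: (1-0.355)·(-2.59,-1.71) + 0.355·(-5,-2.94) = (-3.4455,-2.1467)
  v6: (1-0.355)·(-0.35,-2.46) + 0.355·(-2.43,-4.1) = (-1.0884,-3.0422)
  v7: (1-0.355)·(2.36,-2.1) + 0.355·(0.07,-2.76) = (1.5471,-2.3343)
  v8: (1-0.355)·(3.47,-0.34) + 0.355·(1.93,-1.32) = (2.9233,-0.6879)
Perimeter = Σ |v_{i+1} − v_i|:
  edge 1→2: √(-2.8443² + 1.3799²) = 3.1614 (running 3.1614)
  edge 2→3: √(-2.8000² + -0.2407²) = 2.8104 (running 5.9718)
  edge 3→4: √(-1.3077² + -3.5046²) = 3.7406 (running 9.7123)
  edge 4→5: √(0.6554² + -1.3007²) = 1.4565 (running 11.1688)
  edge 5→6: √(2.3571² + -0.8955²) = 2.5215 (running 13.6903)
  edge 6→7: √(2.6355² + 0.7079²) = 2.7289 (running 16.4192)
  edge 7→8: √(1.3763² + 1.6464²) = 2.1459 (running 18.5651)
  edge 8→1: √(-0.0722² + 2.2073²) = 2.2085 (running 20.7736)
Perimeter = 20.7736

Perimeter at t=0.355: 20.7736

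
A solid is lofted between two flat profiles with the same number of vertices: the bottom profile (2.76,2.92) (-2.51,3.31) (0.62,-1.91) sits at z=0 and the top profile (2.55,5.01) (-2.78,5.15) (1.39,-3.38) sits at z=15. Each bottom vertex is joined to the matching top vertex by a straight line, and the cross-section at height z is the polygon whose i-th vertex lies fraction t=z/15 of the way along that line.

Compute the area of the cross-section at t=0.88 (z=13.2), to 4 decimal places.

Area at t=0.88: 21.3008

Cross-section at t=0.88: each vertex is (1-t)·p0[i] + t·p1[i].
  v1: (1-0.88)·(2.76,2.92) + 0.88·(2.55,5.01) = (2.5752,4.7592)
  v2: (1-0.88)·(-2.51,3.31) + 0.88·(-2.78,5.15) = (-2.7476,4.9292)
  v3: (1-0.88)·(0.62,-1.91) + 0.88·(1.39,-3.38) = (1.2976,-3.2036)
Shoelace sum Σ(x_i·y_{i+1} − x_{i+1}·y_i):
  i=1: 2.5752·4.9292 − -2.7476·4.7592 = +25.7701 (running +25.7701)
  i=2: -2.7476·-3.2036 − 1.2976·4.9292 = +2.4061 (running +28.1761)
  i=3: 1.2976·4.7592 − 2.5752·-3.2036 = +14.4254 (running +42.6016)
Area = |Σ|/2 = |42.6016|/2 = 21.3008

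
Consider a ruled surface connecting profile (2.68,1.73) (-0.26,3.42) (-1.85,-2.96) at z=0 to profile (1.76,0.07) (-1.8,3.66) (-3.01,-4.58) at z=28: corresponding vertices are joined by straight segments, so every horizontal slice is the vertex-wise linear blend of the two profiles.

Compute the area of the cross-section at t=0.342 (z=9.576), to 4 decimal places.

Area at t=0.342: 12.7656

Cross-section at t=0.342: each vertex is (1-t)·p0[i] + t·p1[i].
  v1: (1-0.342)·(2.68,1.73) + 0.342·(1.76,0.07) = (2.3654,1.1623)
  v2: (1-0.342)·(-0.26,3.42) + 0.342·(-1.8,3.66) = (-0.7867,3.5021)
  v3: (1-0.342)·(-1.85,-2.96) + 0.342·(-3.01,-4.58) = (-2.2467,-3.5140)
Shoelace sum Σ(x_i·y_{i+1} − x_{i+1}·y_i):
  i=1: 2.3654·3.5021 − -0.7867·1.1623 = +9.1980 (running +9.1980)
  i=2: -0.7867·-3.5140 − -2.2467·3.5021 = +10.6326 (running +19.8306)
  i=3: -2.2467·1.1623 − 2.3654·-3.5140 = +5.7007 (running +25.5313)
Area = |Σ|/2 = |25.5313|/2 = 12.7656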